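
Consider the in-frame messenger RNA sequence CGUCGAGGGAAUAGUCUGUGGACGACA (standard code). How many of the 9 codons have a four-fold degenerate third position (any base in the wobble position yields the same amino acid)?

6

Codon 1 CGU (Arg): third position 4-fold.
Codon 2 CGA (Arg): third position 4-fold.
Codon 3 GGG (Gly): third position 4-fold.
Codon 4 AAU (Asn): third position 2-fold.
Codon 5 AGU (Ser): third position 2-fold.
Codon 6 CUG (Leu): third position 4-fold.
Codon 7 UGG (Trp): third position 1-fold.
Codon 8 ACG (Thr): third position 4-fold.
Codon 9 ACA (Thr): third position 4-fold.
Four-fold degenerate third positions: 6.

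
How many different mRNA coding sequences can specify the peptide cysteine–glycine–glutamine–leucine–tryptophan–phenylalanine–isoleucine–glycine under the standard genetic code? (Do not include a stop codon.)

Cys: 2 codons.
Gly: 4 codons.
Gln: 2 codons.
Leu: 6 codons.
Trp: 1 codon.
Phe: 2 codons.
Ile: 3 codons.
Gly: 4 codons.
2 × 4 × 2 × 6 × 1 × 2 × 3 × 4 = 2304.

2304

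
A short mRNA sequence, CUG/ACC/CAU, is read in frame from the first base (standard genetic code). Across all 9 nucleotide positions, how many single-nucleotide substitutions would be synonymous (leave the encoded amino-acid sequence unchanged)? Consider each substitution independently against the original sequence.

8

Codon 1 (CUG, Leu): 4 synonymous substitutions.
Codon 2 (ACC, Thr): 3 synonymous substitutions.
Codon 3 (CAU, His): 1 synonymous substitution.
Total: 4 + 3 + 1 = 8.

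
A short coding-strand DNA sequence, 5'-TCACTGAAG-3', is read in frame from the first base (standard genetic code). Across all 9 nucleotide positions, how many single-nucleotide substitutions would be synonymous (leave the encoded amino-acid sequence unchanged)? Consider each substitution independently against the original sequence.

8

Codon 1 (TCA, Ser): 3 synonymous substitutions.
Codon 2 (CTG, Leu): 4 synonymous substitutions.
Codon 3 (AAG, Lys): 1 synonymous substitution.
Total: 3 + 4 + 1 = 8.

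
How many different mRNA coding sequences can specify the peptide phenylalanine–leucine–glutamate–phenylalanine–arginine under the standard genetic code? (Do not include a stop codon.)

288

Phe: 2 codons.
Leu: 6 codons.
Glu: 2 codons.
Phe: 2 codons.
Arg: 6 codons.
2 × 6 × 2 × 2 × 6 = 288.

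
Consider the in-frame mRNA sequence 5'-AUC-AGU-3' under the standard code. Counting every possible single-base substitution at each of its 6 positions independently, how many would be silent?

Codon 1 (AUC, Ile): 2 synonymous substitutions.
Codon 2 (AGU, Ser): 1 synonymous substitution.
Total: 2 + 1 = 3.

3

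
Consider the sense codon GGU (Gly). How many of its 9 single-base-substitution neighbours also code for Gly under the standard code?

3

Position 1: none → 0 synonymous.
Position 2: none → 0 synonymous.
Position 3: GGC, GGA, GGG → 3 synonymous.
Total: 0 + 0 + 3 = 3.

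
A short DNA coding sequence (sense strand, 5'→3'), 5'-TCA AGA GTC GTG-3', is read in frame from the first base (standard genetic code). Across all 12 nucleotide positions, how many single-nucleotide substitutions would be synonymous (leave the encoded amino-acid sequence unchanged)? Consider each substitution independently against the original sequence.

Codon 1 (TCA, Ser): 3 synonymous substitutions.
Codon 2 (AGA, Arg): 2 synonymous substitutions.
Codon 3 (GTC, Val): 3 synonymous substitutions.
Codon 4 (GTG, Val): 3 synonymous substitutions.
Total: 3 + 2 + 3 + 3 = 11.

11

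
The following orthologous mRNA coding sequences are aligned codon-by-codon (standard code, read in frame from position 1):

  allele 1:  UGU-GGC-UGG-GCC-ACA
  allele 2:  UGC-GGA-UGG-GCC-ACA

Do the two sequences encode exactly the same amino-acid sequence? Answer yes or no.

yes

Codon 1: UGU Cys / UGC Cys — synonymous.
Codon 2: GGC Gly / GGA Gly — synonymous.
Codon 3: UGG Trp / UGG Trp — identical.
Codon 4: GCC Ala / GCC Ala — identical.
Codon 5: ACA Thr / ACA Thr — identical.
Nonsynonymous differences: 0 → same protein.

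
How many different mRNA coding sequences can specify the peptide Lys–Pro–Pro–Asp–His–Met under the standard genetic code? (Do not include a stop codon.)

Lys: 2 codons.
Pro: 4 codons.
Pro: 4 codons.
Asp: 2 codons.
His: 2 codons.
Met: 1 codon.
2 × 4 × 4 × 2 × 2 × 1 = 128.

128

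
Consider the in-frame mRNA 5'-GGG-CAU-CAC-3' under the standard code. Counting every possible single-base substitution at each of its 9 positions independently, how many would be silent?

Codon 1 (GGG, Gly): 3 synonymous substitutions.
Codon 2 (CAU, His): 1 synonymous substitution.
Codon 3 (CAC, His): 1 synonymous substitution.
Total: 3 + 1 + 1 = 5.

5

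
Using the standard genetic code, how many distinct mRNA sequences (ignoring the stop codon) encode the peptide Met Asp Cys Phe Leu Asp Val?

384

Met: 1 codon.
Asp: 2 codons.
Cys: 2 codons.
Phe: 2 codons.
Leu: 6 codons.
Asp: 2 codons.
Val: 4 codons.
1 × 2 × 2 × 2 × 6 × 2 × 4 = 384.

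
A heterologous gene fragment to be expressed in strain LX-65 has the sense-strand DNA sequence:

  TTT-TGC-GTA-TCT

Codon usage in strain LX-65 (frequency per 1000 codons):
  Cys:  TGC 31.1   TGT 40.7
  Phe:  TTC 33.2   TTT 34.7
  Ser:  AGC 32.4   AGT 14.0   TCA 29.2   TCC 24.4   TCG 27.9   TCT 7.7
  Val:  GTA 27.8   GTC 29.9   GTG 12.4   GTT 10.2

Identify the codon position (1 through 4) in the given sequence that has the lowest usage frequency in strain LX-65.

4

Codon 1 TTT (Phe): 34.7 per 1000.
Codon 2 TGC (Cys): 31.1 per 1000.
Codon 3 GTA (Val): 27.8 per 1000.
Codon 4 TCT (Ser): 7.7 per 1000.
Lowest frequency is 7.7 at codon 4.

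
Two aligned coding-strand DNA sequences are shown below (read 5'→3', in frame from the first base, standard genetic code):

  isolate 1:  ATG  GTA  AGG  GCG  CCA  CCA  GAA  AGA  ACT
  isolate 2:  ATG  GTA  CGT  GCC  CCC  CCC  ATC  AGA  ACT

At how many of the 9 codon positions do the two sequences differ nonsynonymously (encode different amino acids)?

1

Codon 1: ATG Met / ATG Met — identical.
Codon 2: GTA Val / GTA Val — identical.
Codon 3: AGG Arg / CGT Arg — synonymous.
Codon 4: GCG Ala / GCC Ala — synonymous.
Codon 5: CCA Pro / CCC Pro — synonymous.
Codon 6: CCA Pro / CCC Pro — synonymous.
Codon 7: GAA Glu / ATC Ile — nonsynonymous.
Codon 8: AGA Arg / AGA Arg — identical.
Codon 9: ACT Thr / ACT Thr — identical.
Nonsynonymous differences: 1.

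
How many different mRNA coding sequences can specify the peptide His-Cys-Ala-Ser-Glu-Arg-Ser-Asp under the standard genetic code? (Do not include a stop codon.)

His: 2 codons.
Cys: 2 codons.
Ala: 4 codons.
Ser: 6 codons.
Glu: 2 codons.
Arg: 6 codons.
Ser: 6 codons.
Asp: 2 codons.
2 × 2 × 4 × 6 × 2 × 6 × 6 × 2 = 13824.

13824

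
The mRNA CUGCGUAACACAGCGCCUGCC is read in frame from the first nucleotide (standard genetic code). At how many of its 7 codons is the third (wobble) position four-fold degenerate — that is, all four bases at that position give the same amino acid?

Codon 1 CUG (Leu): third position 4-fold.
Codon 2 CGU (Arg): third position 4-fold.
Codon 3 AAC (Asn): third position 2-fold.
Codon 4 ACA (Thr): third position 4-fold.
Codon 5 GCG (Ala): third position 4-fold.
Codon 6 CCU (Pro): third position 4-fold.
Codon 7 GCC (Ala): third position 4-fold.
Four-fold degenerate third positions: 6.

6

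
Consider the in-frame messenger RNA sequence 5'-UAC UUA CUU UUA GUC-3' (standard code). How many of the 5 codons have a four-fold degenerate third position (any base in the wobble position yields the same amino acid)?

Codon 1 UAC (Tyr): third position 2-fold.
Codon 2 UUA (Leu): third position 2-fold.
Codon 3 CUU (Leu): third position 4-fold.
Codon 4 UUA (Leu): third position 2-fold.
Codon 5 GUC (Val): third position 4-fold.
Four-fold degenerate third positions: 2.

2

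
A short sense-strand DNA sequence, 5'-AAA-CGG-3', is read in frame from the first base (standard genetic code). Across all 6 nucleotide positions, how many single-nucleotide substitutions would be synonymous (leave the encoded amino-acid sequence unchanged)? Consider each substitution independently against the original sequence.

Codon 1 (AAA, Lys): 1 synonymous substitution.
Codon 2 (CGG, Arg): 4 synonymous substitutions.
Total: 1 + 4 = 5.

5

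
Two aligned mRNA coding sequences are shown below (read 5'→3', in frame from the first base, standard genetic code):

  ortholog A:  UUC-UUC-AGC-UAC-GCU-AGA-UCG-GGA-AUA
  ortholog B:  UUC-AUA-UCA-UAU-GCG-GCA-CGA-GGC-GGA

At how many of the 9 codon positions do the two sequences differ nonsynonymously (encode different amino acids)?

4

Codon 1: UUC Phe / UUC Phe — identical.
Codon 2: UUC Phe / AUA Ile — nonsynonymous.
Codon 3: AGC Ser / UCA Ser — synonymous.
Codon 4: UAC Tyr / UAU Tyr — synonymous.
Codon 5: GCU Ala / GCG Ala — synonymous.
Codon 6: AGA Arg / GCA Ala — nonsynonymous.
Codon 7: UCG Ser / CGA Arg — nonsynonymous.
Codon 8: GGA Gly / GGC Gly — synonymous.
Codon 9: AUA Ile / GGA Gly — nonsynonymous.
Nonsynonymous differences: 4.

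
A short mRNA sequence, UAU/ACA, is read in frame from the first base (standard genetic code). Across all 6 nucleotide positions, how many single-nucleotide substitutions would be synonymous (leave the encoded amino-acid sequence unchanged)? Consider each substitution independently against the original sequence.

4

Codon 1 (UAU, Tyr): 1 synonymous substitution.
Codon 2 (ACA, Thr): 3 synonymous substitutions.
Total: 1 + 3 = 4.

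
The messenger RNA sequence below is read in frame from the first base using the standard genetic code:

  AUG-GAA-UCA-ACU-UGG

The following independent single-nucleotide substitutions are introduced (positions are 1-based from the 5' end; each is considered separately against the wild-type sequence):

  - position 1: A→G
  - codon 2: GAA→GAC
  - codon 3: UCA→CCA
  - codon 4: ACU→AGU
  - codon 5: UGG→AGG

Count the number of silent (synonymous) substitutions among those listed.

Codon 1: AUG (Met) → GUG (Val) — missense.
Codon 2: GAA (Glu) → GAC (Asp) — missense.
Codon 3: UCA (Ser) → CCA (Pro) — missense.
Codon 4: ACU (Thr) → AGU (Ser) — missense.
Codon 5: UGG (Trp) → AGG (Arg) — missense.
Synonymous: 0 of 5.

0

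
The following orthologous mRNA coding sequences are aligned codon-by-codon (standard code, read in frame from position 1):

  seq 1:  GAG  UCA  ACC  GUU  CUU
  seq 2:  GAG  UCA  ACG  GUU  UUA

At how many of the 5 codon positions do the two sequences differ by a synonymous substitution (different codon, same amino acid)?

Codon 1: GAG Glu / GAG Glu — identical.
Codon 2: UCA Ser / UCA Ser — identical.
Codon 3: ACC Thr / ACG Thr — synonymous.
Codon 4: GUU Val / GUU Val — identical.
Codon 5: CUU Leu / UUA Leu — synonymous.
Synonymous differences: 2.

2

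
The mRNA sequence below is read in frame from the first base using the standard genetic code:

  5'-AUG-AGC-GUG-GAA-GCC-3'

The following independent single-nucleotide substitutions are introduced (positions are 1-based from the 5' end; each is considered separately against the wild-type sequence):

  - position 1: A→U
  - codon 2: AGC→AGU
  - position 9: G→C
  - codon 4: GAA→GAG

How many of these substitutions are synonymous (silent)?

Codon 1: AUG (Met) → UUG (Leu) — missense.
Codon 2: AGC (Ser) → AGU (Ser) — synonymous.
Codon 3: GUG (Val) → GUC (Val) — synonymous.
Codon 4: GAA (Glu) → GAG (Glu) — synonymous.
Synonymous: 3 of 4.

3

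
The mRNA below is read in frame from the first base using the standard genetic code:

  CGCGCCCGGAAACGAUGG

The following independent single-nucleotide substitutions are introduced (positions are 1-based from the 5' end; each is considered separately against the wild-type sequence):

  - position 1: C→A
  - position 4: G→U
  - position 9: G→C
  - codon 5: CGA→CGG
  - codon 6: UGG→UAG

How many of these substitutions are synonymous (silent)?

Codon 1: CGC (Arg) → AGC (Ser) — missense.
Codon 2: GCC (Ala) → UCC (Ser) — missense.
Codon 3: CGG (Arg) → CGC (Arg) — synonymous.
Codon 5: CGA (Arg) → CGG (Arg) — synonymous.
Codon 6: UGG (Trp) → UAG (Stop) — nonsense.
Synonymous: 2 of 5.

2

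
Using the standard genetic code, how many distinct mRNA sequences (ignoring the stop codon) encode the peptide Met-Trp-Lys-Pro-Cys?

Met: 1 codon.
Trp: 1 codon.
Lys: 2 codons.
Pro: 4 codons.
Cys: 2 codons.
1 × 1 × 2 × 4 × 2 = 16.

16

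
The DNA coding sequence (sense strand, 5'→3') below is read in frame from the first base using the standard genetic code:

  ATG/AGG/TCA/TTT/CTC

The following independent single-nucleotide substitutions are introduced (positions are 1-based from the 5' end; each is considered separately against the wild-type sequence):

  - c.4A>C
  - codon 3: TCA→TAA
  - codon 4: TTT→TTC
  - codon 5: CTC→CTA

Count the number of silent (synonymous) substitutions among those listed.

Codon 2: AGG (Arg) → CGG (Arg) — synonymous.
Codon 3: TCA (Ser) → TAA (Stop) — nonsense.
Codon 4: TTT (Phe) → TTC (Phe) — synonymous.
Codon 5: CTC (Leu) → CTA (Leu) — synonymous.
Synonymous: 3 of 4.

3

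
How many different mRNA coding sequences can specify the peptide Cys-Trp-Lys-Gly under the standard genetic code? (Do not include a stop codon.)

16

Cys: 2 codons.
Trp: 1 codon.
Lys: 2 codons.
Gly: 4 codons.
2 × 1 × 2 × 4 = 16.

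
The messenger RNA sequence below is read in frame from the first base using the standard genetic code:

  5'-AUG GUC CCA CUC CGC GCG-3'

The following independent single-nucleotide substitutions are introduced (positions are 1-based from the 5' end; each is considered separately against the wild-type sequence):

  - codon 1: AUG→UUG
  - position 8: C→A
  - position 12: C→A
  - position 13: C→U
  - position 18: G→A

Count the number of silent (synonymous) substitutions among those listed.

Codon 1: AUG (Met) → UUG (Leu) — missense.
Codon 3: CCA (Pro) → CAA (Gln) — missense.
Codon 4: CUC (Leu) → CUA (Leu) — synonymous.
Codon 5: CGC (Arg) → UGC (Cys) — missense.
Codon 6: GCG (Ala) → GCA (Ala) — synonymous.
Synonymous: 2 of 5.

2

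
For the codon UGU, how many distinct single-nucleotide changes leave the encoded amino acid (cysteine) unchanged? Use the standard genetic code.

Position 1: none → 0 synonymous.
Position 2: none → 0 synonymous.
Position 3: UGC → 1 synonymous.
Total: 0 + 0 + 1 = 1.

1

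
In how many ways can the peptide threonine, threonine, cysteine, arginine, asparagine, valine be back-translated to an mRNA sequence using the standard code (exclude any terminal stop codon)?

Thr: 4 codons.
Thr: 4 codons.
Cys: 2 codons.
Arg: 6 codons.
Asn: 2 codons.
Val: 4 codons.
4 × 4 × 2 × 6 × 2 × 4 = 1536.

1536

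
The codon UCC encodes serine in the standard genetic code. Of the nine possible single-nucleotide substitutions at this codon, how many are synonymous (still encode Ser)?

Position 1: none → 0 synonymous.
Position 2: none → 0 synonymous.
Position 3: UCU, UCA, UCG → 3 synonymous.
Total: 0 + 0 + 3 = 3.

3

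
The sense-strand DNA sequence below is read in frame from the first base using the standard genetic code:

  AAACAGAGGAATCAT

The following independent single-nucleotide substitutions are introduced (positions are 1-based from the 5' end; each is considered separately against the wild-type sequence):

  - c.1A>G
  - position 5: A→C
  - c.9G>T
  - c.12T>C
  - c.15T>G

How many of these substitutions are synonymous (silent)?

Codon 1: AAA (Lys) → GAA (Glu) — missense.
Codon 2: CAG (Gln) → CCG (Pro) — missense.
Codon 3: AGG (Arg) → AGT (Ser) — missense.
Codon 4: AAT (Asn) → AAC (Asn) — synonymous.
Codon 5: CAT (His) → CAG (Gln) — missense.
Synonymous: 1 of 5.

1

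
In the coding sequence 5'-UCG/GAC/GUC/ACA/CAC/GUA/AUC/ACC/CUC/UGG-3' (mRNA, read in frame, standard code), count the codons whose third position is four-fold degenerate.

6

Codon 1 UCG (Ser): third position 4-fold.
Codon 2 GAC (Asp): third position 2-fold.
Codon 3 GUC (Val): third position 4-fold.
Codon 4 ACA (Thr): third position 4-fold.
Codon 5 CAC (His): third position 2-fold.
Codon 6 GUA (Val): third position 4-fold.
Codon 7 AUC (Ile): third position 3-fold.
Codon 8 ACC (Thr): third position 4-fold.
Codon 9 CUC (Leu): third position 4-fold.
Codon 10 UGG (Trp): third position 1-fold.
Four-fold degenerate third positions: 6.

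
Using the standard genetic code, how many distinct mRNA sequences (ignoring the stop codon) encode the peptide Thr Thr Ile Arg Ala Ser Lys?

Thr: 4 codons.
Thr: 4 codons.
Ile: 3 codons.
Arg: 6 codons.
Ala: 4 codons.
Ser: 6 codons.
Lys: 2 codons.
4 × 4 × 3 × 6 × 4 × 6 × 2 = 13824.

13824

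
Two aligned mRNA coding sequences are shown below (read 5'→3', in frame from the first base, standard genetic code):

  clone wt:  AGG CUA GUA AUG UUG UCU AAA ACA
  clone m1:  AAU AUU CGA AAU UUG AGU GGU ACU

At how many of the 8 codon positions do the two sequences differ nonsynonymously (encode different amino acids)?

5

Codon 1: AGG Arg / AAU Asn — nonsynonymous.
Codon 2: CUA Leu / AUU Ile — nonsynonymous.
Codon 3: GUA Val / CGA Arg — nonsynonymous.
Codon 4: AUG Met / AAU Asn — nonsynonymous.
Codon 5: UUG Leu / UUG Leu — identical.
Codon 6: UCU Ser / AGU Ser — synonymous.
Codon 7: AAA Lys / GGU Gly — nonsynonymous.
Codon 8: ACA Thr / ACU Thr — synonymous.
Nonsynonymous differences: 5.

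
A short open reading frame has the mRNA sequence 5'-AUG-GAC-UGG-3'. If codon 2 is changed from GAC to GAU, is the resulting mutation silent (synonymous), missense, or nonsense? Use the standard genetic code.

Position 6 falls in codon 2: GAC → Asp.
After the substitution the codon is GAU → Asp.
Both encode Asp, so the change is synonymous.

silent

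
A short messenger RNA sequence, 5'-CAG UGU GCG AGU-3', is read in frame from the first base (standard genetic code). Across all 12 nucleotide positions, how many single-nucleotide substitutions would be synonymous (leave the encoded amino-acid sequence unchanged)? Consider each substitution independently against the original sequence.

6

Codon 1 (CAG, Gln): 1 synonymous substitution.
Codon 2 (UGU, Cys): 1 synonymous substitution.
Codon 3 (GCG, Ala): 3 synonymous substitutions.
Codon 4 (AGU, Ser): 1 synonymous substitution.
Total: 1 + 1 + 3 + 1 = 6.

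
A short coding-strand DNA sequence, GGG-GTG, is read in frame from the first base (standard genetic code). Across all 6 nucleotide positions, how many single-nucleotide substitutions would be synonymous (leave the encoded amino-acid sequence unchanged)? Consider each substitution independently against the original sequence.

6

Codon 1 (GGG, Gly): 3 synonymous substitutions.
Codon 2 (GTG, Val): 3 synonymous substitutions.
Total: 3 + 3 = 6.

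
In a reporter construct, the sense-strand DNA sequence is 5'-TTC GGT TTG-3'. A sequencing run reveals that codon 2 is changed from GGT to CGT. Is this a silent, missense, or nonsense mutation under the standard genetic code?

missense

Position 4 falls in codon 2: GGT → Gly.
After the substitution the codon is CGT → Arg.
Gly ≠ Arg, so this is a missense mutation.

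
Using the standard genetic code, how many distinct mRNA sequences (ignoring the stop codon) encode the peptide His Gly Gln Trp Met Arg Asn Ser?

His: 2 codons.
Gly: 4 codons.
Gln: 2 codons.
Trp: 1 codon.
Met: 1 codon.
Arg: 6 codons.
Asn: 2 codons.
Ser: 6 codons.
2 × 4 × 2 × 1 × 1 × 6 × 2 × 6 = 1152.

1152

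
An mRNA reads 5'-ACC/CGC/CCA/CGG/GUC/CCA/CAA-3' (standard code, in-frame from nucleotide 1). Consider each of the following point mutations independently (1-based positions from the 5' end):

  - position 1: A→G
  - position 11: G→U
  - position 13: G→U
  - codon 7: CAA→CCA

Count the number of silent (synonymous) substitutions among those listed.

Codon 1: ACC (Thr) → GCC (Ala) — missense.
Codon 4: CGG (Arg) → CUG (Leu) — missense.
Codon 5: GUC (Val) → UUC (Phe) — missense.
Codon 7: CAA (Gln) → CCA (Pro) — missense.
Synonymous: 0 of 4.

0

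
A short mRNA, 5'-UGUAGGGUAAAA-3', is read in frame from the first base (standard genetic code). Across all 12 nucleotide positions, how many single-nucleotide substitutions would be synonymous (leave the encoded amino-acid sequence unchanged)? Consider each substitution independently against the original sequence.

7

Codon 1 (UGU, Cys): 1 synonymous substitution.
Codon 2 (AGG, Arg): 2 synonymous substitutions.
Codon 3 (GUA, Val): 3 synonymous substitutions.
Codon 4 (AAA, Lys): 1 synonymous substitution.
Total: 1 + 2 + 3 + 1 = 7.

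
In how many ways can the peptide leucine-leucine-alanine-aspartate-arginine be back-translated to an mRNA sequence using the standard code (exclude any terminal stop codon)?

1728

Leu: 6 codons.
Leu: 6 codons.
Ala: 4 codons.
Asp: 2 codons.
Arg: 6 codons.
6 × 6 × 4 × 2 × 6 = 1728.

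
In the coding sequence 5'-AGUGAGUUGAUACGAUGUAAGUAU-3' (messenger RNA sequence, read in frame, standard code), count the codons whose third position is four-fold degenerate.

Codon 1 AGU (Ser): third position 2-fold.
Codon 2 GAG (Glu): third position 2-fold.
Codon 3 UUG (Leu): third position 2-fold.
Codon 4 AUA (Ile): third position 3-fold.
Codon 5 CGA (Arg): third position 4-fold.
Codon 6 UGU (Cys): third position 2-fold.
Codon 7 AAG (Lys): third position 2-fold.
Codon 8 UAU (Tyr): third position 2-fold.
Four-fold degenerate third positions: 1.

1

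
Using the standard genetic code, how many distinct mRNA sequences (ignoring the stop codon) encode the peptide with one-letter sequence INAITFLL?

20736

Ile: 3 codons.
Asn: 2 codons.
Ala: 4 codons.
Ile: 3 codons.
Thr: 4 codons.
Phe: 2 codons.
Leu: 6 codons.
Leu: 6 codons.
3 × 2 × 4 × 3 × 4 × 2 × 6 × 6 = 20736.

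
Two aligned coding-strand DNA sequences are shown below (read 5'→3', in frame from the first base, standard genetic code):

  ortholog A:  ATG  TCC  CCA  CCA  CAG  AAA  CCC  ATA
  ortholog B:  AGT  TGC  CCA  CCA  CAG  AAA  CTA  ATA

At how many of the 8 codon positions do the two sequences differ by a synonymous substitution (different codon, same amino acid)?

0

Codon 1: ATG Met / AGT Ser — nonsynonymous.
Codon 2: TCC Ser / TGC Cys — nonsynonymous.
Codon 3: CCA Pro / CCA Pro — identical.
Codon 4: CCA Pro / CCA Pro — identical.
Codon 5: CAG Gln / CAG Gln — identical.
Codon 6: AAA Lys / AAA Lys — identical.
Codon 7: CCC Pro / CTA Leu — nonsynonymous.
Codon 8: ATA Ile / ATA Ile — identical.
Synonymous differences: 0.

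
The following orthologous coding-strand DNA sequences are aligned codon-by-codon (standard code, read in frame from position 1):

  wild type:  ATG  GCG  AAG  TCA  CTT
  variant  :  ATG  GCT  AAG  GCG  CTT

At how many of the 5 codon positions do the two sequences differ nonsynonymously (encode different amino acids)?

1

Codon 1: ATG Met / ATG Met — identical.
Codon 2: GCG Ala / GCT Ala — synonymous.
Codon 3: AAG Lys / AAG Lys — identical.
Codon 4: TCA Ser / GCG Ala — nonsynonymous.
Codon 5: CTT Leu / CTT Leu — identical.
Nonsynonymous differences: 1.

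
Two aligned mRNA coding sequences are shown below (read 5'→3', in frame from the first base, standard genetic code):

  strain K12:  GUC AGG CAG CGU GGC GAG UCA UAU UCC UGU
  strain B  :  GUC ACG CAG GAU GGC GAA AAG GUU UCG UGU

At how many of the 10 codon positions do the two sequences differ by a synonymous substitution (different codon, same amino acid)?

2

Codon 1: GUC Val / GUC Val — identical.
Codon 2: AGG Arg / ACG Thr — nonsynonymous.
Codon 3: CAG Gln / CAG Gln — identical.
Codon 4: CGU Arg / GAU Asp — nonsynonymous.
Codon 5: GGC Gly / GGC Gly — identical.
Codon 6: GAG Glu / GAA Glu — synonymous.
Codon 7: UCA Ser / AAG Lys — nonsynonymous.
Codon 8: UAU Tyr / GUU Val — nonsynonymous.
Codon 9: UCC Ser / UCG Ser — synonymous.
Codon 10: UGU Cys / UGU Cys — identical.
Synonymous differences: 2.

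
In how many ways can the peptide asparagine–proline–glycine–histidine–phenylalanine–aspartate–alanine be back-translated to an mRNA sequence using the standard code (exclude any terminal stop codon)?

Asn: 2 codons.
Pro: 4 codons.
Gly: 4 codons.
His: 2 codons.
Phe: 2 codons.
Asp: 2 codons.
Ala: 4 codons.
2 × 4 × 4 × 2 × 2 × 2 × 4 = 1024.

1024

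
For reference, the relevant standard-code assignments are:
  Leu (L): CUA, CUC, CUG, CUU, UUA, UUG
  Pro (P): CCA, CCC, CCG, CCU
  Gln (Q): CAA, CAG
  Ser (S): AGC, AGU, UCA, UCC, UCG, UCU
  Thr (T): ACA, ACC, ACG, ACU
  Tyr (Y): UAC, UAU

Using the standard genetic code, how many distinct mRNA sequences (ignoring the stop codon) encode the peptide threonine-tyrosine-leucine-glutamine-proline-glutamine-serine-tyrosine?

9216

Thr: 4 codons.
Tyr: 2 codons.
Leu: 6 codons.
Gln: 2 codons.
Pro: 4 codons.
Gln: 2 codons.
Ser: 6 codons.
Tyr: 2 codons.
4 × 2 × 6 × 2 × 4 × 2 × 6 × 2 = 9216.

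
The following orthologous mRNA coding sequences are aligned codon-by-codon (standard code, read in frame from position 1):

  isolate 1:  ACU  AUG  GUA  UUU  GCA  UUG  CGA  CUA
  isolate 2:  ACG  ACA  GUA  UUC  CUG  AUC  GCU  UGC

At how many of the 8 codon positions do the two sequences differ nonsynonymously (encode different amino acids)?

5

Codon 1: ACU Thr / ACG Thr — synonymous.
Codon 2: AUG Met / ACA Thr — nonsynonymous.
Codon 3: GUA Val / GUA Val — identical.
Codon 4: UUU Phe / UUC Phe — synonymous.
Codon 5: GCA Ala / CUG Leu — nonsynonymous.
Codon 6: UUG Leu / AUC Ile — nonsynonymous.
Codon 7: CGA Arg / GCU Ala — nonsynonymous.
Codon 8: CUA Leu / UGC Cys — nonsynonymous.
Nonsynonymous differences: 5.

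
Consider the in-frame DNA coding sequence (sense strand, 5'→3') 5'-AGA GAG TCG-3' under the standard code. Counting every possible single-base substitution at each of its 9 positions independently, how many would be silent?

Codon 1 (AGA, Arg): 2 synonymous substitutions.
Codon 2 (GAG, Glu): 1 synonymous substitution.
Codon 3 (TCG, Ser): 3 synonymous substitutions.
Total: 2 + 1 + 3 = 6.

6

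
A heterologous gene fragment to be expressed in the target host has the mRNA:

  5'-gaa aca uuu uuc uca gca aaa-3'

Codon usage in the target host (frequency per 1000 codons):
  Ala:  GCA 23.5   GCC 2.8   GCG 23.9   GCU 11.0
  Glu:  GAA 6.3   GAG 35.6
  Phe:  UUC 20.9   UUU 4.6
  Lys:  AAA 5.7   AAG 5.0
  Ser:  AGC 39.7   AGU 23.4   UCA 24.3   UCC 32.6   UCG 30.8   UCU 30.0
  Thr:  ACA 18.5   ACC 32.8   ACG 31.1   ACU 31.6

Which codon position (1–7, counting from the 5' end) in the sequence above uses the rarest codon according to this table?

3

Codon 1 GAA (Glu): 6.3 per 1000.
Codon 2 ACA (Thr): 18.5 per 1000.
Codon 3 UUU (Phe): 4.6 per 1000.
Codon 4 UUC (Phe): 20.9 per 1000.
Codon 5 UCA (Ser): 24.3 per 1000.
Codon 6 GCA (Ala): 23.5 per 1000.
Codon 7 AAA (Lys): 5.7 per 1000.
Lowest frequency is 4.6 at codon 3.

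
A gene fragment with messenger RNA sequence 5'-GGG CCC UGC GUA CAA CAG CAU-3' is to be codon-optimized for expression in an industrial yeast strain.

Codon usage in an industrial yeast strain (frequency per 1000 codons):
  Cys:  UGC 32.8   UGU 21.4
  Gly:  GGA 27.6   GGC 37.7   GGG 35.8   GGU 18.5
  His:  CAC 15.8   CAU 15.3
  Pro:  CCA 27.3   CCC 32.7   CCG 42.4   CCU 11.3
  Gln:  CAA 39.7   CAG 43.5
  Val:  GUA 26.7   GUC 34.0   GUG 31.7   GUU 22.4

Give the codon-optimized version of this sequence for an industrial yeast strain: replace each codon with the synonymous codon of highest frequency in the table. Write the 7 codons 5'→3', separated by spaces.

GGC CCG UGC GUC CAG CAG CAC

Codon 1 (Gly): best is GGC at 37.7.
Codon 2 (Pro): best is CCG at 42.4.
Codon 3 (Cys): best is UGC at 32.8.
Codon 4 (Val): best is GUC at 34.0.
Codon 5 (Gln): best is CAG at 43.5.
Codon 6 (Gln): best is CAG at 43.5.
Codon 7 (His): best is CAC at 15.8.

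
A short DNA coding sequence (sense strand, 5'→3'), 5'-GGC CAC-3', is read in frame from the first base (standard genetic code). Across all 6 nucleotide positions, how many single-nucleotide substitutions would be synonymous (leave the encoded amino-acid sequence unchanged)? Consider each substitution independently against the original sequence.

4

Codon 1 (GGC, Gly): 3 synonymous substitutions.
Codon 2 (CAC, His): 1 synonymous substitution.
Total: 3 + 1 = 4.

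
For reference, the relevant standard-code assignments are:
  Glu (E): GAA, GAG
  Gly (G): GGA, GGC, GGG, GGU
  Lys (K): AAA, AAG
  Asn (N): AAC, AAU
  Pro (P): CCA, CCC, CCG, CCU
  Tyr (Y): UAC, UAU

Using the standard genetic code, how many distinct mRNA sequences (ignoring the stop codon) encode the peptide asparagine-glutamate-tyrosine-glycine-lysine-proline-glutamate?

512

Asn: 2 codons.
Glu: 2 codons.
Tyr: 2 codons.
Gly: 4 codons.
Lys: 2 codons.
Pro: 4 codons.
Glu: 2 codons.
2 × 2 × 2 × 4 × 2 × 4 × 2 = 512.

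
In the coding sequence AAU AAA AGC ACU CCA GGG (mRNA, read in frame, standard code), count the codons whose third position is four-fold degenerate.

Codon 1 AAU (Asn): third position 2-fold.
Codon 2 AAA (Lys): third position 2-fold.
Codon 3 AGC (Ser): third position 2-fold.
Codon 4 ACU (Thr): third position 4-fold.
Codon 5 CCA (Pro): third position 4-fold.
Codon 6 GGG (Gly): third position 4-fold.
Four-fold degenerate third positions: 3.

3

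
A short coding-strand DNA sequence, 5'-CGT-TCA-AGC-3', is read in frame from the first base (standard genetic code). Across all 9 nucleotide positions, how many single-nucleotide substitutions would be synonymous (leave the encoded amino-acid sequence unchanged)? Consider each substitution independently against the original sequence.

Codon 1 (CGT, Arg): 3 synonymous substitutions.
Codon 2 (TCA, Ser): 3 synonymous substitutions.
Codon 3 (AGC, Ser): 1 synonymous substitution.
Total: 3 + 3 + 1 = 7.

7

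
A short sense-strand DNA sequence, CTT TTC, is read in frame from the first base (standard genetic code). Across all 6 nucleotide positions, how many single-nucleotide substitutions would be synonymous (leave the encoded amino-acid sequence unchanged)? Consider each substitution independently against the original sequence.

Codon 1 (CTT, Leu): 3 synonymous substitutions.
Codon 2 (TTC, Phe): 1 synonymous substitution.
Total: 3 + 1 = 4.

4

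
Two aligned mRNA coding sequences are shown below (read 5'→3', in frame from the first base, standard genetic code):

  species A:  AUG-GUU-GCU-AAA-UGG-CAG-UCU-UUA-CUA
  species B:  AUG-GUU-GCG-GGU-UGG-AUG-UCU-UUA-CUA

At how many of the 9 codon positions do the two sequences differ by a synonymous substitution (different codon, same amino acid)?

1

Codon 1: AUG Met / AUG Met — identical.
Codon 2: GUU Val / GUU Val — identical.
Codon 3: GCU Ala / GCG Ala — synonymous.
Codon 4: AAA Lys / GGU Gly — nonsynonymous.
Codon 5: UGG Trp / UGG Trp — identical.
Codon 6: CAG Gln / AUG Met — nonsynonymous.
Codon 7: UCU Ser / UCU Ser — identical.
Codon 8: UUA Leu / UUA Leu — identical.
Codon 9: CUA Leu / CUA Leu — identical.
Synonymous differences: 1.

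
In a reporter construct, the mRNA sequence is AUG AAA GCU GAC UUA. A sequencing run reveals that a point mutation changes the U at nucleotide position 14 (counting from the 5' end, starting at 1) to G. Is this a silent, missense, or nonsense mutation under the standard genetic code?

nonsense

Position 14 falls in codon 5: UUA → Leu.
After the substitution the codon is UGA → Stop.
The new codon is a stop codon, so this is a nonsense mutation.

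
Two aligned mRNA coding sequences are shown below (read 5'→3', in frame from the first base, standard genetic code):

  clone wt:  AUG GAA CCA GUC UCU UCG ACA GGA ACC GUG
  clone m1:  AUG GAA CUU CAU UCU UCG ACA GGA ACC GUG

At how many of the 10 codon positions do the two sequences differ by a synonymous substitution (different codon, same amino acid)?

Codon 1: AUG Met / AUG Met — identical.
Codon 2: GAA Glu / GAA Glu — identical.
Codon 3: CCA Pro / CUU Leu — nonsynonymous.
Codon 4: GUC Val / CAU His — nonsynonymous.
Codon 5: UCU Ser / UCU Ser — identical.
Codon 6: UCG Ser / UCG Ser — identical.
Codon 7: ACA Thr / ACA Thr — identical.
Codon 8: GGA Gly / GGA Gly — identical.
Codon 9: ACC Thr / ACC Thr — identical.
Codon 10: GUG Val / GUG Val — identical.
Synonymous differences: 0.

0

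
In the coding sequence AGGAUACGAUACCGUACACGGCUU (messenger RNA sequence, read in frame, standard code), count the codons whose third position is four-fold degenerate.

Codon 1 AGG (Arg): third position 2-fold.
Codon 2 AUA (Ile): third position 3-fold.
Codon 3 CGA (Arg): third position 4-fold.
Codon 4 UAC (Tyr): third position 2-fold.
Codon 5 CGU (Arg): third position 4-fold.
Codon 6 ACA (Thr): third position 4-fold.
Codon 7 CGG (Arg): third position 4-fold.
Codon 8 CUU (Leu): third position 4-fold.
Four-fold degenerate third positions: 5.

5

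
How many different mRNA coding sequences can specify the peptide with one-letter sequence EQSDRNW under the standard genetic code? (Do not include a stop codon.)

576

Glu: 2 codons.
Gln: 2 codons.
Ser: 6 codons.
Asp: 2 codons.
Arg: 6 codons.
Asn: 2 codons.
Trp: 1 codon.
2 × 2 × 6 × 2 × 6 × 2 × 1 = 576.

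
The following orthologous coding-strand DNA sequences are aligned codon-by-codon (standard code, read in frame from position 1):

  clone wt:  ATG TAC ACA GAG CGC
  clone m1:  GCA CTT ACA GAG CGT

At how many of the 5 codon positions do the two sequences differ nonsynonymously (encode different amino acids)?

2

Codon 1: ATG Met / GCA Ala — nonsynonymous.
Codon 2: TAC Tyr / CTT Leu — nonsynonymous.
Codon 3: ACA Thr / ACA Thr — identical.
Codon 4: GAG Glu / GAG Glu — identical.
Codon 5: CGC Arg / CGT Arg — synonymous.
Nonsynonymous differences: 2.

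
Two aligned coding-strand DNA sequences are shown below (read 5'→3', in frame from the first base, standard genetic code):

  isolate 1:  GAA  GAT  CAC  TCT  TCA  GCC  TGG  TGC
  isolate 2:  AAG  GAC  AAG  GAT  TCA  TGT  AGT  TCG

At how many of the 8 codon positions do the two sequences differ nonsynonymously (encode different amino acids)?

Codon 1: GAA Glu / AAG Lys — nonsynonymous.
Codon 2: GAT Asp / GAC Asp — synonymous.
Codon 3: CAC His / AAG Lys — nonsynonymous.
Codon 4: TCT Ser / GAT Asp — nonsynonymous.
Codon 5: TCA Ser / TCA Ser — identical.
Codon 6: GCC Ala / TGT Cys — nonsynonymous.
Codon 7: TGG Trp / AGT Ser — nonsynonymous.
Codon 8: TGC Cys / TCG Ser — nonsynonymous.
Nonsynonymous differences: 6.

6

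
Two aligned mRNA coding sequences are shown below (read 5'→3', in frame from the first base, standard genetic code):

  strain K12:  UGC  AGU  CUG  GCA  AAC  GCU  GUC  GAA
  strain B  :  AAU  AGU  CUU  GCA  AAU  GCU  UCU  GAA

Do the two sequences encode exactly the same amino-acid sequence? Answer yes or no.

Codon 1: UGC Cys / AAU Asn — nonsynonymous.
Codon 2: AGU Ser / AGU Ser — identical.
Codon 3: CUG Leu / CUU Leu — synonymous.
Codon 4: GCA Ala / GCA Ala — identical.
Codon 5: AAC Asn / AAU Asn — synonymous.
Codon 6: GCU Ala / GCU Ala — identical.
Codon 7: GUC Val / UCU Ser — nonsynonymous.
Codon 8: GAA Glu / GAA Glu — identical.
Nonsynonymous differences: 2 → different protein.

no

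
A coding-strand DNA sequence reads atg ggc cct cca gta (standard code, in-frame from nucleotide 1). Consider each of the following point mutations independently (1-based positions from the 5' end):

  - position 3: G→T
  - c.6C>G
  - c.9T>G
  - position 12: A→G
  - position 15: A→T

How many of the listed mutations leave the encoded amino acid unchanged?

Codon 1: ATG (Met) → ATT (Ile) — missense.
Codon 2: GGC (Gly) → GGG (Gly) — synonymous.
Codon 3: CCT (Pro) → CCG (Pro) — synonymous.
Codon 4: CCA (Pro) → CCG (Pro) — synonymous.
Codon 5: GTA (Val) → GTT (Val) — synonymous.
Synonymous: 4 of 5.

4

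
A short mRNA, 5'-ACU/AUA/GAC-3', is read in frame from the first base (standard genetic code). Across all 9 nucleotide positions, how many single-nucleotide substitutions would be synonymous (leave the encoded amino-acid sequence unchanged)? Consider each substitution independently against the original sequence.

6

Codon 1 (ACU, Thr): 3 synonymous substitutions.
Codon 2 (AUA, Ile): 2 synonymous substitutions.
Codon 3 (GAC, Asp): 1 synonymous substitution.
Total: 3 + 2 + 1 = 6.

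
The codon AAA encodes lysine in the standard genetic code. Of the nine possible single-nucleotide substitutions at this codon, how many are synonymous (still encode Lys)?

Position 1: none → 0 synonymous.
Position 2: none → 0 synonymous.
Position 3: AAG → 1 synonymous.
Total: 0 + 0 + 1 = 1.

1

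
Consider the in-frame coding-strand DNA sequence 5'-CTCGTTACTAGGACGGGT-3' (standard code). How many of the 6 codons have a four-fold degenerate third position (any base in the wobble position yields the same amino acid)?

Codon 1 CTC (Leu): third position 4-fold.
Codon 2 GTT (Val): third position 4-fold.
Codon 3 ACT (Thr): third position 4-fold.
Codon 4 AGG (Arg): third position 2-fold.
Codon 5 ACG (Thr): third position 4-fold.
Codon 6 GGT (Gly): third position 4-fold.
Four-fold degenerate third positions: 5.

5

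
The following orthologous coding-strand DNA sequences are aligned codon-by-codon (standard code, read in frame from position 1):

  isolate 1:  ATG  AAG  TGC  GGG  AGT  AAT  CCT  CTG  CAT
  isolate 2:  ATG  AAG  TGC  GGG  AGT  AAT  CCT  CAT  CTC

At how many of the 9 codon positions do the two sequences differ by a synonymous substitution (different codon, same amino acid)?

Codon 1: ATG Met / ATG Met — identical.
Codon 2: AAG Lys / AAG Lys — identical.
Codon 3: TGC Cys / TGC Cys — identical.
Codon 4: GGG Gly / GGG Gly — identical.
Codon 5: AGT Ser / AGT Ser — identical.
Codon 6: AAT Asn / AAT Asn — identical.
Codon 7: CCT Pro / CCT Pro — identical.
Codon 8: CTG Leu / CAT His — nonsynonymous.
Codon 9: CAT His / CTC Leu — nonsynonymous.
Synonymous differences: 0.

0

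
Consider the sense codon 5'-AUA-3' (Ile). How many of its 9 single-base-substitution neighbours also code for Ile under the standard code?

2

Position 1: none → 0 synonymous.
Position 2: none → 0 synonymous.
Position 3: AUU, AUC → 2 synonymous.
Total: 0 + 0 + 2 = 2.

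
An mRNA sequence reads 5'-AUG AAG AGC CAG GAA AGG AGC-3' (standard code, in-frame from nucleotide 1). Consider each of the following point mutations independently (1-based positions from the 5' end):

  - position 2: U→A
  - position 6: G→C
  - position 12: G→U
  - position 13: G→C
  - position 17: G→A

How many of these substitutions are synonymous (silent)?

0

Codon 1: AUG (Met) → AAG (Lys) — missense.
Codon 2: AAG (Lys) → AAC (Asn) — missense.
Codon 4: CAG (Gln) → CAU (His) — missense.
Codon 5: GAA (Glu) → CAA (Gln) — missense.
Codon 6: AGG (Arg) → AAG (Lys) — missense.
Synonymous: 0 of 5.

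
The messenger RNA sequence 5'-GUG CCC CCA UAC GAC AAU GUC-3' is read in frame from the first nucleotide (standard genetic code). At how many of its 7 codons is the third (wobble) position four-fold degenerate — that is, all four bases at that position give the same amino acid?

4

Codon 1 GUG (Val): third position 4-fold.
Codon 2 CCC (Pro): third position 4-fold.
Codon 3 CCA (Pro): third position 4-fold.
Codon 4 UAC (Tyr): third position 2-fold.
Codon 5 GAC (Asp): third position 2-fold.
Codon 6 AAU (Asn): third position 2-fold.
Codon 7 GUC (Val): third position 4-fold.
Four-fold degenerate third positions: 4.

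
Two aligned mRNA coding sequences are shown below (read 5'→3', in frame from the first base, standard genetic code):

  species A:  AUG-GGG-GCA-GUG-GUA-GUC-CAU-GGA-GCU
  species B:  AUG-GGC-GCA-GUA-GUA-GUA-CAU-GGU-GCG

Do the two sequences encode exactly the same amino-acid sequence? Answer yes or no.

Codon 1: AUG Met / AUG Met — identical.
Codon 2: GGG Gly / GGC Gly — synonymous.
Codon 3: GCA Ala / GCA Ala — identical.
Codon 4: GUG Val / GUA Val — synonymous.
Codon 5: GUA Val / GUA Val — identical.
Codon 6: GUC Val / GUA Val — synonymous.
Codon 7: CAU His / CAU His — identical.
Codon 8: GGA Gly / GGU Gly — synonymous.
Codon 9: GCU Ala / GCG Ala — synonymous.
Nonsynonymous differences: 0 → same protein.

yes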